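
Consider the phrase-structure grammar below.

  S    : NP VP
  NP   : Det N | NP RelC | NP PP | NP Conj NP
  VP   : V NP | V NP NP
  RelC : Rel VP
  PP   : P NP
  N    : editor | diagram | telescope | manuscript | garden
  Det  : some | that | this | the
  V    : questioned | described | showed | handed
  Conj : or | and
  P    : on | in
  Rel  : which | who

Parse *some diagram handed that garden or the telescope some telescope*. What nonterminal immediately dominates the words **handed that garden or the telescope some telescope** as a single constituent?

S
  NP
    Det: some
    N: diagram
  VP
    V: handed
    NP
      NP
        Det: that
        N: garden
      Conj: or
      NP
        Det: the
        N: telescope
    NP
      Det: some
      N: telescope
The span 'handed that garden or the telescope some telescope' is the VP node built by VP → V NP NP.

VP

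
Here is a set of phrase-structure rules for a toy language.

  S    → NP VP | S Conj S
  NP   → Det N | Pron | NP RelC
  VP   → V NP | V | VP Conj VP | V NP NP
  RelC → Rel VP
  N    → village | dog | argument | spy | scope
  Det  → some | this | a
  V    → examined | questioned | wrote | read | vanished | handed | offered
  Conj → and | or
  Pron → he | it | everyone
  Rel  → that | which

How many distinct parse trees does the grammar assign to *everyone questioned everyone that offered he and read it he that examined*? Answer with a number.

5

Two of the 5 distinct bracketings:
[S [NP [Pron everyone]] [VP [V questioned] [NP [NP [Pron everyone]] [RelC [Rel that] [VP [VP [V offered] [NP [Pron he]]] [Conj and] [VP [V read] [NP [Pron it]] [NP [NP [Pron he]] [RelC [Rel that] [VP [V examined]]]]]]]]]]
[S [NP [Pron everyone]] [VP [V questioned] [NP [NP [NP [Pron everyone]] [RelC [Rel that] [VP [VP [V offered] [NP [Pron he]]] [Conj and] [VP [V read] [NP [Pron it]] [NP [Pron he]]]]]] [RelC [Rel that] [VP [V examined]]]]]]
The trees differ in how a recursive rule is bracketed over the same span.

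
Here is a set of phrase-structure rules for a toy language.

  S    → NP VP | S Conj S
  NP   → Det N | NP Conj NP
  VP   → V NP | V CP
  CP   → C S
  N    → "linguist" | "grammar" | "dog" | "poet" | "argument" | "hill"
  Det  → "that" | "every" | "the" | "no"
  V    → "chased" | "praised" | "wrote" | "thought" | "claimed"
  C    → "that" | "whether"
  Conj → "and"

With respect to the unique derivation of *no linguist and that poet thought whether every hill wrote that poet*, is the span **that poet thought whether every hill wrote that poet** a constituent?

No

[S [NP [NP [Det no] [N linguist]] [Conj and] [NP [Det that] [N poet]]] [VP [V thought] [CP [C whether] [S [NP [Det every] [N hill]] [VP [V wrote] [NP [Det that] [N poet]]]]]]]
The smallest constituent containing 'that poet thought whether every hill wrote that poet' is the S spanning 'no linguist and that poet thought whether every hill wrote that poet'; no single node in the tree dominates exactly the given words.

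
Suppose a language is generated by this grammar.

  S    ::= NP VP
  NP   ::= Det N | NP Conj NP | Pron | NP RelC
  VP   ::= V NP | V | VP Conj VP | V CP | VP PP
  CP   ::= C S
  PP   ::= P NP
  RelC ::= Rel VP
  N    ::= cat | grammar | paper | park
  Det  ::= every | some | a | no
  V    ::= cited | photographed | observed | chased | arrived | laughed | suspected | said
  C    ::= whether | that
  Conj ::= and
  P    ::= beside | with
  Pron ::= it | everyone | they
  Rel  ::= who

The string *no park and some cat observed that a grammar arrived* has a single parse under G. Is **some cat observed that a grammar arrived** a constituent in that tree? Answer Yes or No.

No

[S [NP [NP [Det no] [N park]] [Conj and] [NP [Det some] [N cat]]] [VP [V observed] [CP [C that] [S [NP [Det a] [N grammar]] [VP [V arrived]]]]]]
The smallest constituent containing 'some cat observed that a grammar arrived' is the S spanning 'no park and some cat observed that a grammar arrived'; no single node in the tree dominates exactly the given words.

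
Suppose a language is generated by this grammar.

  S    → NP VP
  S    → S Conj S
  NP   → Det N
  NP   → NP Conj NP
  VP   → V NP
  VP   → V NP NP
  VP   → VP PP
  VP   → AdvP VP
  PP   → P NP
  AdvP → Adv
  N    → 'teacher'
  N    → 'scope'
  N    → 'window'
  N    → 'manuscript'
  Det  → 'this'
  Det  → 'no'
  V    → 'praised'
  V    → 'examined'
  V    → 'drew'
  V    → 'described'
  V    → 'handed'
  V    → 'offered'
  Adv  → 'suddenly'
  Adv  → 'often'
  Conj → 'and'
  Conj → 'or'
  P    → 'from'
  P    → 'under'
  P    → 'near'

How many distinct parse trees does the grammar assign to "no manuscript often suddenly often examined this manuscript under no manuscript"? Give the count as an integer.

Two of the 4 distinct bracketings:
[S [NP [Det no] [N manuscript]] [VP [VP [AdvP [Adv often]] [VP [AdvP [Adv suddenly]] [VP [AdvP [Adv often]] [VP [V examined] [NP [Det this] [N manuscript]]]]]] [PP [P under] [NP [Det no] [N manuscript]]]]]
[S [NP [Det no] [N manuscript]] [VP [AdvP [Adv often]] [VP [VP [AdvP [Adv suddenly]] [VP [AdvP [Adv often]] [VP [V examined] [NP [Det this] [N manuscript]]]]] [PP [P under] [NP [Det no] [N manuscript]]]]]]
The trees differ in how a recursive rule is bracketed over the same span.

4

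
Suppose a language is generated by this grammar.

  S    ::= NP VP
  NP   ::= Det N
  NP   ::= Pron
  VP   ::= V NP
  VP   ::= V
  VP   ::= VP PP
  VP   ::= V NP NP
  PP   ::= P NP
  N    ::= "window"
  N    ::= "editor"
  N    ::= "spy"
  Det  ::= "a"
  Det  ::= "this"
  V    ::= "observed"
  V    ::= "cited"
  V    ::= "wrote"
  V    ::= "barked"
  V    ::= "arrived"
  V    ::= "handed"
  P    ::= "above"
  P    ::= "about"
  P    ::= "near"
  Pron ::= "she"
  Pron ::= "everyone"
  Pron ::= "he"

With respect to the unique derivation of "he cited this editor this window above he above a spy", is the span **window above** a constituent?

No

[S [NP [Pron he]] [VP [VP [VP [V cited] [NP [Det this] [N editor]] [NP [Det this] [N window]]] [PP [P above] [NP [Pron he]]]] [PP [P above] [NP [Det a] [N spy]]]]]
The smallest constituent containing 'window above' is the VP spanning 'cited this editor this window above he'; no single node in the tree dominates exactly the given words.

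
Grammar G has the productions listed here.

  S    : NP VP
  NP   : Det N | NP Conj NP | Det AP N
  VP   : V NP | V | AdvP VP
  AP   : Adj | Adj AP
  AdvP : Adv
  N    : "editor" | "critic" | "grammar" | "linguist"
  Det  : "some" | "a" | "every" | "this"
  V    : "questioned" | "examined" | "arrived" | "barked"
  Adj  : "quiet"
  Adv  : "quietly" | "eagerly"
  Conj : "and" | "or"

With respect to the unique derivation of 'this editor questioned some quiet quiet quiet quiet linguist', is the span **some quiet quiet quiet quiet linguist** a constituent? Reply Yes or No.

Yes

[S [NP [Det this] [N editor]] [VP [V questioned] [NP [Det some] [AP [Adj quiet] [AP [Adj quiet] [AP [Adj quiet] [AP [Adj quiet]]]]] [N linguist]]]]
The words 'some quiet quiet quiet quiet linguist' are exhaustively dominated by a single NP node (built by NP → Det AP N), so they form a constituent.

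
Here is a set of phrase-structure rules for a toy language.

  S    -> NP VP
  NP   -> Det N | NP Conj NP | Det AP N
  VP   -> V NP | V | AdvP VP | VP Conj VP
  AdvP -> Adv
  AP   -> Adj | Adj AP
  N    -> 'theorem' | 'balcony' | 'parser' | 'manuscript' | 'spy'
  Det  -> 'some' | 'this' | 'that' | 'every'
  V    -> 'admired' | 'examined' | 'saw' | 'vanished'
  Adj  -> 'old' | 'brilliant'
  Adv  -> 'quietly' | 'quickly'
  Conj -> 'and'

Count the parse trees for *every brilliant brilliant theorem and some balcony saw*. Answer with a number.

1

[S [NP [NP [Det every] [AP [Adj brilliant] [AP [Adj brilliant]]] [N theorem]] [Conj and] [NP [Det some] [N balcony]]] [VP [V saw]]]
No rule offers an alternative attachment or grouping for any span, so this is the only derivation.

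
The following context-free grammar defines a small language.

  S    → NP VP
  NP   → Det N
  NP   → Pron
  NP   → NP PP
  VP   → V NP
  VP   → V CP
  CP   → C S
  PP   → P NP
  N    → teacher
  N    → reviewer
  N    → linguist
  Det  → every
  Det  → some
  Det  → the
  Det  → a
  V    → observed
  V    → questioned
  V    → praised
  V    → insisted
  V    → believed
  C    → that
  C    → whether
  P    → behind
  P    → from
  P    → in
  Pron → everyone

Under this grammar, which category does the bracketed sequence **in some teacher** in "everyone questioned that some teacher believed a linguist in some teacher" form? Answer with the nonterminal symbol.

[S [NP [Pron everyone]] [VP [V questioned] [CP [C that] [S [NP [Det some] [N teacher]] [VP [V believed] [NP [NP [Det a] [N linguist]] [PP [P in] [NP [Det some] [N teacher]]]]]]]]]
The span 'in some teacher' is the PP node built by PP → P NP.

PP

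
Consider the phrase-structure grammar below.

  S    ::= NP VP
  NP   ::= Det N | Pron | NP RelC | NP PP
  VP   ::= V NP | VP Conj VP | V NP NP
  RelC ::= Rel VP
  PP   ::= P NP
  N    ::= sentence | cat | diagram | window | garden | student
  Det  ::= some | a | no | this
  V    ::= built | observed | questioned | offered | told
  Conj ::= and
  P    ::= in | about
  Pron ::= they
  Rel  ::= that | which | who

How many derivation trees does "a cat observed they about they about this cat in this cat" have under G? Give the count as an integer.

5

Two of the 5 distinct bracketings:
[S [NP [Det a] [N cat]] [VP [V observed] [NP [NP [Pron they]] [PP [P about] [NP [NP [Pron they]] [PP [P about] [NP [NP [Det this] [N cat]] [PP [P in] [NP [Det this] [N cat]]]]]]]]]]
[S [NP [Det a] [N cat]] [VP [V observed] [NP [NP [Pron they]] [PP [P about] [NP [NP [NP [Pron they]] [PP [P about] [NP [Det this] [N cat]]]] [PP [P in] [NP [Det this] [N cat]]]]]]]]
The trees differ in how a recursive rule is bracketed over the same span.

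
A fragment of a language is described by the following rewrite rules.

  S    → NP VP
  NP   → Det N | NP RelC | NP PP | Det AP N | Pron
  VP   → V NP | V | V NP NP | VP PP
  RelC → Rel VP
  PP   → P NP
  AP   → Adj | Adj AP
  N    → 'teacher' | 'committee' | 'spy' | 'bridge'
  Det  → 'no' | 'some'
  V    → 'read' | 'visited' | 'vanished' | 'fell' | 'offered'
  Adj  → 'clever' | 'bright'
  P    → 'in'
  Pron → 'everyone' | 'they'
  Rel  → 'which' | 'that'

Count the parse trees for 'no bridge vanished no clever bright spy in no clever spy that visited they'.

Two of the 5 distinct bracketings:
[S [NP [Det no] [N bridge]] [VP [V vanished] [NP [NP [NP [Det no] [AP [Adj clever] [AP [Adj bright]]] [N spy]] [PP [P in] [NP [Det no] [AP [Adj clever]] [N spy]]]] [RelC [Rel that] [VP [V visited] [NP [Pron they]]]]]]]
[S [NP [Det no] [N bridge]] [VP [V vanished] [NP [NP [Det no] [AP [Adj clever] [AP [Adj bright]]] [N spy]] [PP [P in] [NP [NP [Det no] [AP [Adj clever]] [N spy]] [RelC [Rel that] [VP [V visited] [NP [Pron they]]]]]]]]]
The trees differ in how a recursive rule is bracketed over the same span.

5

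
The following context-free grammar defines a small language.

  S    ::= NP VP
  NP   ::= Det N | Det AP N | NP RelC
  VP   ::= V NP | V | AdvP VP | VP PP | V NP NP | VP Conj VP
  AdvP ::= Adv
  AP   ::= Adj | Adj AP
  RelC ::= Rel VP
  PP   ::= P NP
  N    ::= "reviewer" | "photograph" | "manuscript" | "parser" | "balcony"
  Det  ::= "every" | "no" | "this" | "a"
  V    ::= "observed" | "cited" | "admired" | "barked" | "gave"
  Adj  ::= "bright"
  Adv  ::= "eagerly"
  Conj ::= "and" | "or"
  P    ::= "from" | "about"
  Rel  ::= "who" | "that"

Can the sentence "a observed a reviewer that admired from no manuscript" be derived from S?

A Det word can never sit immediately before a V word in any string this grammar generates, so the substring 'a observed' rules out a derivation.

Ungrammatical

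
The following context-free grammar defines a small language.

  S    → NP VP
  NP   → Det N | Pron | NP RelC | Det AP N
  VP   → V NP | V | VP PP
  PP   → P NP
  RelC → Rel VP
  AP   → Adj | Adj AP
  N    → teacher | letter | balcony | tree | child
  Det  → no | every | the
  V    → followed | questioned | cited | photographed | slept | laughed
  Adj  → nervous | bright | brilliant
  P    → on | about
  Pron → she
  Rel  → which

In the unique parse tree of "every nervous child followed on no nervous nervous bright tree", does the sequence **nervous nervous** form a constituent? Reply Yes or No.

No

[S [NP [Det every] [AP [Adj nervous]] [N child]] [VP [VP [V followed]] [PP [P on] [NP [Det no] [AP [Adj nervous] [AP [Adj nervous] [AP [Adj bright]]]] [N tree]]]]]
The smallest constituent containing 'nervous nervous' is the AP spanning 'nervous nervous bright'; no single node in the tree dominates exactly the given words.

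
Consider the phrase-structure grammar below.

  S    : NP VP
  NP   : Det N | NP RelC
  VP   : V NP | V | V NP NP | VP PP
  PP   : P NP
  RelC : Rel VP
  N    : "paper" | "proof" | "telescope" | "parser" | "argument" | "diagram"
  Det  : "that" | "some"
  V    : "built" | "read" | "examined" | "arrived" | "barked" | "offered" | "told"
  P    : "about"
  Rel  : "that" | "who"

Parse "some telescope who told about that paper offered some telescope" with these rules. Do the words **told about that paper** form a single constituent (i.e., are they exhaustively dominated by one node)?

[S [NP [NP [Det some] [N telescope]] [RelC [Rel who] [VP [VP [V told]] [PP [P about] [NP [Det that] [N paper]]]]]] [VP [V offered] [NP [Det some] [N telescope]]]]
The words 'told about that paper' are exhaustively dominated by a single VP node (built by VP → VP PP), so they form a constituent.

Yes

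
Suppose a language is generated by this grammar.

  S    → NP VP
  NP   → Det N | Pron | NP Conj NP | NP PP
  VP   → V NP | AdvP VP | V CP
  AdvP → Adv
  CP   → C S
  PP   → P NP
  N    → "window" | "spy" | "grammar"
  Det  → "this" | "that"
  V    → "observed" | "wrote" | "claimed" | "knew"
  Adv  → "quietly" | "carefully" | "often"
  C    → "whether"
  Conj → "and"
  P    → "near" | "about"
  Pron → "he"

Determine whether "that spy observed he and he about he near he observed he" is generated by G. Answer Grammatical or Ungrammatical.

For S → NP VP, the only prefix that parses as NP is 'that spy', but the remainder 'observed he and he about he near he observed he' is not a VP under these rules.

Ungrammatical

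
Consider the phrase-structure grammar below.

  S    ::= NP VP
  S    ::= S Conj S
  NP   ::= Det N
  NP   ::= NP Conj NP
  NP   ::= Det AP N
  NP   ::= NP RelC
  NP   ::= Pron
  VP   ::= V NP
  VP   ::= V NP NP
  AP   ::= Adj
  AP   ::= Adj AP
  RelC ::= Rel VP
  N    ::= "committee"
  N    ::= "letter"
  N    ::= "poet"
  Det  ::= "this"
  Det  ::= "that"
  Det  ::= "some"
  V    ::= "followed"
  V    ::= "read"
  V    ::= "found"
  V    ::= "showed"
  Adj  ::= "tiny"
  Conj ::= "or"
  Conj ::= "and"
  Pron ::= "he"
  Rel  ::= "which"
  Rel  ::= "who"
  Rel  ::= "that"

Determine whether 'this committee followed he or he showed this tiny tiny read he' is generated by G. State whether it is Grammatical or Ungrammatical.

An Adj word can never sit immediately before a V word in any string this grammar generates, so the substring 'tiny read' rules out a derivation.

Ungrammatical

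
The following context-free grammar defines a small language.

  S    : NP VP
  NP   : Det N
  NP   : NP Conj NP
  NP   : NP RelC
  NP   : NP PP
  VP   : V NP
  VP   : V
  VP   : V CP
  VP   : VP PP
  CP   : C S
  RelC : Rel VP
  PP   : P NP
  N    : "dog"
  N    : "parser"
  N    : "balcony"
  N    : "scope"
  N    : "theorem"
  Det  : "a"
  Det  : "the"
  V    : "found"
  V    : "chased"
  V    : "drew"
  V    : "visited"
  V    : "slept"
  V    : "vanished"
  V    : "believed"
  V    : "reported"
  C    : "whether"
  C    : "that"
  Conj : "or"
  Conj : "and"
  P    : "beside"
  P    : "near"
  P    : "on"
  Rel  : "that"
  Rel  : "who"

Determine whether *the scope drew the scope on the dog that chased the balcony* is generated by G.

Grammatical

[S [NP [Det the] [N scope]] [VP [V drew] [NP [NP [NP [Det the] [N scope]] [PP [P on] [NP [Det the] [N dog]]]] [RelC [Rel that] [VP [V chased] [NP [Det the] [N balcony]]]]]]]
The bracketing above is licensed at every node by one of the given productions, with S at the root.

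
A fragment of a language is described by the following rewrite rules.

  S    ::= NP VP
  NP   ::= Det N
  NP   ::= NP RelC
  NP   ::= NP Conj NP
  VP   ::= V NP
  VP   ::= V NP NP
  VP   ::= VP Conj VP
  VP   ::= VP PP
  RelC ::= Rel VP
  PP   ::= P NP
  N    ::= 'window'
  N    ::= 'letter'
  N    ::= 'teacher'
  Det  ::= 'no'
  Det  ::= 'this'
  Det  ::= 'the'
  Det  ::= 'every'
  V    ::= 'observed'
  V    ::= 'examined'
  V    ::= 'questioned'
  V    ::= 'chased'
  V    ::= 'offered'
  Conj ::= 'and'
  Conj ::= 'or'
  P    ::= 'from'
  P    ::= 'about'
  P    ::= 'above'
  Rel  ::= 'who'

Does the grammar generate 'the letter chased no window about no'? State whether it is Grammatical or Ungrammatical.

For S → NP VP, the only prefix that parses as NP is 'the letter', but the remainder 'chased no window about no' is not a VP under these rules.

Ungrammatical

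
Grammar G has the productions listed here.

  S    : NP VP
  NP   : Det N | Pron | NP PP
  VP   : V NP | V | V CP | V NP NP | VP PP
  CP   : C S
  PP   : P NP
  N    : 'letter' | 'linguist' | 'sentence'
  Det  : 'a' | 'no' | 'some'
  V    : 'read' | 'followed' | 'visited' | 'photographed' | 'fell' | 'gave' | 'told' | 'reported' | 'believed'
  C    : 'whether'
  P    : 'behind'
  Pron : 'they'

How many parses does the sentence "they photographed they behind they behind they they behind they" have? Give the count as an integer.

Two of the 4 distinct bracketings:
[S [NP [Pron they]] [VP [V photographed] [NP [NP [Pron they]] [PP [P behind] [NP [NP [Pron they]] [PP [P behind] [NP [Pron they]]]]]] [NP [NP [Pron they]] [PP [P behind] [NP [Pron they]]]]]]
[S [NP [Pron they]] [VP [V photographed] [NP [NP [NP [Pron they]] [PP [P behind] [NP [Pron they]]]] [PP [P behind] [NP [Pron they]]]] [NP [NP [Pron they]] [PP [P behind] [NP [Pron they]]]]]]
The trees differ in how a recursive rule is bracketed over the same span.

4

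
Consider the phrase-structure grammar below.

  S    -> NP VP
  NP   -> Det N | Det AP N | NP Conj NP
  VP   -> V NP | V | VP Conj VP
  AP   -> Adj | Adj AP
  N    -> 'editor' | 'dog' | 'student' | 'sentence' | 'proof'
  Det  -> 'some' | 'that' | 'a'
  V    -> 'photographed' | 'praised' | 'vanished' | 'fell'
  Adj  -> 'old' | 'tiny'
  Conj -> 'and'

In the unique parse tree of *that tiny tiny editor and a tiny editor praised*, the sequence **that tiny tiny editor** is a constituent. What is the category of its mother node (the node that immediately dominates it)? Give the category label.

S
  NP
    NP
      Det: that
      AP
        Adj: tiny
        AP
          Adj: tiny
      N: editor
    Conj: and
    NP
      Det: a
      AP
        Adj: tiny
      N: editor
  VP
    V: praised
The span 'that tiny tiny editor' is the NP node built by NP → Det AP N.
Its mother is the NP built by NP → NP Conj NP.

NP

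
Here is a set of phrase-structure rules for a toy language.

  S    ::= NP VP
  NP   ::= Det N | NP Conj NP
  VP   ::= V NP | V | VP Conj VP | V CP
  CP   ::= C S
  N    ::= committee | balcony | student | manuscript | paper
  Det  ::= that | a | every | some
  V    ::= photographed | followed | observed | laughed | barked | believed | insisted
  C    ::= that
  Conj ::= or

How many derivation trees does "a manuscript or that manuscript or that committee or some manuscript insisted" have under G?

Two of the 5 distinct bracketings:
[S [NP [NP [Det a] [N manuscript]] [Conj or] [NP [NP [Det that] [N manuscript]] [Conj or] [NP [NP [Det that] [N committee]] [Conj or] [NP [Det some] [N manuscript]]]]] [VP [V insisted]]]
[S [NP [NP [Det a] [N manuscript]] [Conj or] [NP [NP [NP [Det that] [N manuscript]] [Conj or] [NP [Det that] [N committee]]] [Conj or] [NP [Det some] [N manuscript]]]] [VP [V insisted]]]
The trees differ in how a recursive rule is bracketed over the same span.

5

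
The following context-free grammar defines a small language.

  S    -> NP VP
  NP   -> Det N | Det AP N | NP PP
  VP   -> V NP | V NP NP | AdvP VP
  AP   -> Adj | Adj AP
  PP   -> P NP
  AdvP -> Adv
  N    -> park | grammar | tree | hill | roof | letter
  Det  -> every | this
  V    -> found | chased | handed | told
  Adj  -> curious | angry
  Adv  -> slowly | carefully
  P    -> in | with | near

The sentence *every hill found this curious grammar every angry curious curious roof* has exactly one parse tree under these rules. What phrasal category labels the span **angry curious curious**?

[S [NP [Det every] [N hill]] [VP [V found] [NP [Det this] [AP [Adj curious]] [N grammar]] [NP [Det every] [AP [Adj angry] [AP [Adj curious] [AP [Adj curious]]]] [N roof]]]]
The span 'angry curious curious' is the AP node built by AP → Adj AP.

AP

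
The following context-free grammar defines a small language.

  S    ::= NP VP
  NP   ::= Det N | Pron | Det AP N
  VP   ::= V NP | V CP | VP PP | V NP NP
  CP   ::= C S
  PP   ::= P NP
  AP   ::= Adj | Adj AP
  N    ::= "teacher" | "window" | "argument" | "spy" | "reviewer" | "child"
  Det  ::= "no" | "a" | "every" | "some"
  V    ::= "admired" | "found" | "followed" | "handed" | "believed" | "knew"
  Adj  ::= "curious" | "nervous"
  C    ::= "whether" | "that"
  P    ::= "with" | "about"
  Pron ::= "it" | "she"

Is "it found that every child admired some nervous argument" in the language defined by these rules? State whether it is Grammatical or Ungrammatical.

S
  NP
    Pron: it
  VP
    V: found
    CP
      C: that
      S
        NP
          Det: every
          N: child
        VP
          V: admired
          NP
            Det: some
            AP
              Adj: nervous
            N: argument
Each bracket corresponds to one application of a listed rule, so the string is derivable from S.

Grammatical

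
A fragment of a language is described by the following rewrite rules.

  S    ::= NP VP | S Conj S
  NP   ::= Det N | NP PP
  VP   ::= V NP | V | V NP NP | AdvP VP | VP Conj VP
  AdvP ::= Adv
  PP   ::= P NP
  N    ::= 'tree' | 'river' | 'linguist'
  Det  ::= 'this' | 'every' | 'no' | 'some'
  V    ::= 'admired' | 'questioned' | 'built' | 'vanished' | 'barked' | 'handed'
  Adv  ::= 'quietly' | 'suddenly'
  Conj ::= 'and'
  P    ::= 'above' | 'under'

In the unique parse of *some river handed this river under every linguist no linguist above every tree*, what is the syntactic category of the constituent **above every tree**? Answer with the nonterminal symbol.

PP

[S [NP [Det some] [N river]] [VP [V handed] [NP [NP [Det this] [N river]] [PP [P under] [NP [Det every] [N linguist]]]] [NP [NP [Det no] [N linguist]] [PP [P above] [NP [Det every] [N tree]]]]]]
The span 'above every tree' is the PP node built by PP → P NP.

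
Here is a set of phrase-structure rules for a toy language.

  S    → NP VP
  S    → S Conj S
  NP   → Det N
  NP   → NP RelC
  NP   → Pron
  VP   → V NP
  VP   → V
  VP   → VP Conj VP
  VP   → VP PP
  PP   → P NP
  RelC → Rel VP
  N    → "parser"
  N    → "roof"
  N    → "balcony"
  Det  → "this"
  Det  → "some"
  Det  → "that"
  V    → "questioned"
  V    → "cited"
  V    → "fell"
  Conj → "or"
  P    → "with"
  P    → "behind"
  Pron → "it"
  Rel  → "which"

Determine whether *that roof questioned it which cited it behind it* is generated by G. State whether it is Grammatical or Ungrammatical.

Grammatical

S
  NP
    Det: that
    N: roof
  VP
    V: questioned
    NP
      NP
        Pron: it
      RelC
        Rel: which
        VP
          VP
            V: cited
            NP
              Pron: it
          PP
            P: behind
            NP
              Pron: it
Every word is introduced by a lexical rule and the phrasal rules combine the resulting categories into a single S.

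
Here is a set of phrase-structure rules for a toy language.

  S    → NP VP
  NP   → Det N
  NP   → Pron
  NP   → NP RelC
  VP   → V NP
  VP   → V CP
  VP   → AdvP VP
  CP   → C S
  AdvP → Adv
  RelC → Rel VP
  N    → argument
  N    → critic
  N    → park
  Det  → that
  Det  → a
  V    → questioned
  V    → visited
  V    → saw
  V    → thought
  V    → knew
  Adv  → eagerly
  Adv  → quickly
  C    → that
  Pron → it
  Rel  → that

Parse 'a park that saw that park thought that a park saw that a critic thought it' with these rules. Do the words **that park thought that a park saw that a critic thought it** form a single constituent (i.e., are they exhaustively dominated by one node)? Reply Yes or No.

No

[S [NP [NP [Det a] [N park]] [RelC [Rel that] [VP [V saw] [NP [Det that] [N park]]]]] [VP [V thought] [CP [C that] [S [NP [Det a] [N park]] [VP [V saw] [CP [C that] [S [NP [Det a] [N critic]] [VP [V thought] [NP [Pron it]]]]]]]]]]
The smallest constituent containing 'that park thought that a park saw that a critic thought it' is the S spanning 'a park that saw that park thought that a park saw that a critic thought it'; no single node in the tree dominates exactly the given words.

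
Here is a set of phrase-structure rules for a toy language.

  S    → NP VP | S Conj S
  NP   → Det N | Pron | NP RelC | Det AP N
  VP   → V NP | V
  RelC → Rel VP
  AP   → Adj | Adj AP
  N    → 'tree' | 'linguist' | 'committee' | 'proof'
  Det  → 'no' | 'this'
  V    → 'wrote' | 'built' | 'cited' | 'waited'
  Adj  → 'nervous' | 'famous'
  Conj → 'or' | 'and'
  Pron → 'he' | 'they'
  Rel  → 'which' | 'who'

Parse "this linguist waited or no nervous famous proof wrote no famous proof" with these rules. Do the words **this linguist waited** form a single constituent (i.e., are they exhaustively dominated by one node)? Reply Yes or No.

Yes

[S [S [NP [Det this] [N linguist]] [VP [V waited]]] [Conj or] [S [NP [Det no] [AP [Adj nervous] [AP [Adj famous]]] [N proof]] [VP [V wrote] [NP [Det no] [AP [Adj famous]] [N proof]]]]]
The words 'this linguist waited' are exhaustively dominated by a single S node (built by S → NP VP), so they form a constituent.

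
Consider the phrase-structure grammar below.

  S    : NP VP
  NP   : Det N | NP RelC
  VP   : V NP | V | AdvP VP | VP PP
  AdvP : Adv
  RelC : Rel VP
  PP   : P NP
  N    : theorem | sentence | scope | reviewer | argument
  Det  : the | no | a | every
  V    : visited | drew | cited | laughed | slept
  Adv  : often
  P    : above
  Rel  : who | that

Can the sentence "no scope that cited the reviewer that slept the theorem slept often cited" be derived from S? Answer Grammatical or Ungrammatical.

For S → NP VP, every NP-prefix leaves a non-VP remainder: after 'no scope' the remainder is not a VP; after 'no scope that cited' the remainder is not a VP; after 'no scope that cited the reviewer' the remainder is not a VP (and 2 more).

Ungrammatical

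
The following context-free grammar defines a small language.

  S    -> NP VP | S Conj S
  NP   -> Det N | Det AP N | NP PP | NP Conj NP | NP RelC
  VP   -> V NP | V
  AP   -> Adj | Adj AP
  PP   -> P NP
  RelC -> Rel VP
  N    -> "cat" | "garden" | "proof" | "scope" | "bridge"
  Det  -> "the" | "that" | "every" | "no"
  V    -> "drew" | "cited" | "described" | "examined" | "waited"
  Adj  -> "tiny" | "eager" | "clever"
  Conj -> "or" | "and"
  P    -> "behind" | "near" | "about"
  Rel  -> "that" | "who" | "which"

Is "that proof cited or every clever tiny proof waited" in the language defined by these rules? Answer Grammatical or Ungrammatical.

[S [S [NP [Det that] [N proof]] [VP [V cited]]] [Conj or] [S [NP [Det every] [AP [Adj clever] [AP [Adj tiny]]] [N proof]] [VP [V waited]]]]
Every word is introduced by a lexical rule and the phrasal rules combine the resulting categories into a single S.

Grammatical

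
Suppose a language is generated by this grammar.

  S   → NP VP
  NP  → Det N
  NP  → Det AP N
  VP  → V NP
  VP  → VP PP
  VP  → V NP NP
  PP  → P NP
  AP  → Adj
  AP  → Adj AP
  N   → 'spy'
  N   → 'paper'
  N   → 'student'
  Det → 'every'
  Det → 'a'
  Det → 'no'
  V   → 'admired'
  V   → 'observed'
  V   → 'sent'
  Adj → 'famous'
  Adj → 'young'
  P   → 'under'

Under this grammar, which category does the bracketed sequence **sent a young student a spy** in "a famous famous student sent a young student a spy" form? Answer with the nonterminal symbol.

[S [NP [Det a] [AP [Adj famous] [AP [Adj famous]]] [N student]] [VP [V sent] [NP [Det a] [AP [Adj young]] [N student]] [NP [Det a] [N spy]]]]
The span 'sent a young student a spy' is the VP node built by VP → V NP NP.

VP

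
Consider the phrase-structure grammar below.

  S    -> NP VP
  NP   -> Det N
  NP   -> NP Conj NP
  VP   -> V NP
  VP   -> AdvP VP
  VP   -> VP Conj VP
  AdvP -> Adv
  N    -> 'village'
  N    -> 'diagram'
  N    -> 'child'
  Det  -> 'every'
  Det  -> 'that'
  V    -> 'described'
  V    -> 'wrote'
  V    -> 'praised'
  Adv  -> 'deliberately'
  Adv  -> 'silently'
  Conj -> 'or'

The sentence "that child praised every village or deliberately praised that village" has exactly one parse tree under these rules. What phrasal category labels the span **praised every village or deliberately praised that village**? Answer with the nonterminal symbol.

VP

[S [NP [Det that] [N child]] [VP [VP [V praised] [NP [Det every] [N village]]] [Conj or] [VP [AdvP [Adv deliberately]] [VP [V praised] [NP [Det that] [N village]]]]]]
The span 'praised every village or deliberately praised that village' is the VP node built by VP → VP Conj VP.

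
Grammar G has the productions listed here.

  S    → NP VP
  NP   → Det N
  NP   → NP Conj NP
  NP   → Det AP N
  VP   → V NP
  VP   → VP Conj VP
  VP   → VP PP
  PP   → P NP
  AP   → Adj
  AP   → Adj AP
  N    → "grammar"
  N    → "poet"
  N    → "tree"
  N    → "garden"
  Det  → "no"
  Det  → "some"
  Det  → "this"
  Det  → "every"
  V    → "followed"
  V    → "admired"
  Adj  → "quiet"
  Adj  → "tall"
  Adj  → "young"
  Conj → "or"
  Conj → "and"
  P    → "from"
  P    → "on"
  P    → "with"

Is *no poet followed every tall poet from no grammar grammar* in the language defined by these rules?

An N word can never sit immediately before an N word in any string this grammar generates, so the substring 'grammar grammar' rules out a derivation.

Ungrammatical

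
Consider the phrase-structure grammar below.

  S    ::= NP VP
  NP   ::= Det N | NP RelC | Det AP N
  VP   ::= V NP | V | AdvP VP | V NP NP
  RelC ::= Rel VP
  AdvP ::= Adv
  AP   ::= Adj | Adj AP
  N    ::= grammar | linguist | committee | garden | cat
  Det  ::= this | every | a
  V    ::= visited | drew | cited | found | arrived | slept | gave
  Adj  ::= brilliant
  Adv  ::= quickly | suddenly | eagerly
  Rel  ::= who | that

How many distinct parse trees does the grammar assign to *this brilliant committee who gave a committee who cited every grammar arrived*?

3

Two of the 3 distinct bracketings:
[S [NP [NP [Det this] [AP [Adj brilliant]] [N committee]] [RelC [Rel who] [VP [V gave] [NP [NP [Det a] [N committee]] [RelC [Rel who] [VP [V cited] [NP [Det every] [N grammar]]]]]]]] [VP [V arrived]]]
[S [NP [NP [Det this] [AP [Adj brilliant]] [N committee]] [RelC [Rel who] [VP [V gave] [NP [NP [Det a] [N committee]] [RelC [Rel who] [VP [V cited]]]] [NP [Det every] [N grammar]]]]] [VP [V arrived]]]
The difference turns on whether VP → V NP is used at the relevant span, versus an alternative expansion of VP.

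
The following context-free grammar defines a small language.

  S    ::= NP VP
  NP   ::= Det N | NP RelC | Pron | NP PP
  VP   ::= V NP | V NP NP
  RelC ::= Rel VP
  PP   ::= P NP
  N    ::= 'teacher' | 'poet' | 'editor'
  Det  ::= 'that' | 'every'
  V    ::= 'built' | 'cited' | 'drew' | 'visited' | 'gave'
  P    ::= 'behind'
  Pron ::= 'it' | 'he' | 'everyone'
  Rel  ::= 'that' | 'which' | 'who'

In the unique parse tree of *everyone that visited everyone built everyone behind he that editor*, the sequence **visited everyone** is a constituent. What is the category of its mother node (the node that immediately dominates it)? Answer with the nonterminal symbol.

[S [NP [NP [Pron everyone]] [RelC [Rel that] [VP [V visited] [NP [Pron everyone]]]]] [VP [V built] [NP [NP [Pron everyone]] [PP [P behind] [NP [Pron he]]]] [NP [Det that] [N editor]]]]
The span 'visited everyone' is the VP node built by VP → V NP.
Its mother is the RelC built by RelC → Rel VP.

RelC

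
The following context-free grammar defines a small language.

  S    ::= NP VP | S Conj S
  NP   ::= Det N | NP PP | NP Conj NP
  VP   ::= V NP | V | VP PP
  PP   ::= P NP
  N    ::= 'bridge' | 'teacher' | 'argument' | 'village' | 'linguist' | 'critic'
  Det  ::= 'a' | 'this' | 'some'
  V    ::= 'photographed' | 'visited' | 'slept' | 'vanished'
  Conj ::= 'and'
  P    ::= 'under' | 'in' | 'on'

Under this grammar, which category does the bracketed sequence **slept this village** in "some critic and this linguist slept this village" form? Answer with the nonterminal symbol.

S
  NP
    NP
      Det: some
      N: critic
    Conj: and
    NP
      Det: this
      N: linguist
  VP
    V: slept
    NP
      Det: this
      N: village
The span 'slept this village' is the VP node built by VP → V NP.

VP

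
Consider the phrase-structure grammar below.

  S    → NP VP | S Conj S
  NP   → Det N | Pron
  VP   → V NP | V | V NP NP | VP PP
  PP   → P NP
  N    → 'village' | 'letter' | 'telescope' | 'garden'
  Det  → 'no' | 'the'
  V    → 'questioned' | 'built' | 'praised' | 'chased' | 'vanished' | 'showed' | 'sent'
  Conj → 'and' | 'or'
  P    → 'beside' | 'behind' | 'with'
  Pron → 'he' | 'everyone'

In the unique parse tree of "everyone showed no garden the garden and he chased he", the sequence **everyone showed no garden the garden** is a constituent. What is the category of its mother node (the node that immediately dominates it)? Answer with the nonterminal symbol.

S

[S [S [NP [Pron everyone]] [VP [V showed] [NP [Det no] [N garden]] [NP [Det the] [N garden]]]] [Conj and] [S [NP [Pron he]] [VP [V chased] [NP [Pron he]]]]]
The span 'everyone showed no garden the garden' is the S node built by S → NP VP.
Its mother is the S built by S → S Conj S.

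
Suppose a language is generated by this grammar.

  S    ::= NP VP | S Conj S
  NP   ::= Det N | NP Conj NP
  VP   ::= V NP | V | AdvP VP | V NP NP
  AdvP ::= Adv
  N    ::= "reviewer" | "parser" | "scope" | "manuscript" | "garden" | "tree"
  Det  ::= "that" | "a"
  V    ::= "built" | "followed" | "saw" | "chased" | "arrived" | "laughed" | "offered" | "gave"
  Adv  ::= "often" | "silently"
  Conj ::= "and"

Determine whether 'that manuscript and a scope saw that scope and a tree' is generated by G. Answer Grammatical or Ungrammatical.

S
  NP
    NP
      Det: that
      N: manuscript
    Conj: and
    NP
      Det: a
      N: scope
  VP
    V: saw
    NP
      NP
        Det: that
        N: scope
      Conj: and
      NP
        Det: a
        N: tree
Each bracket corresponds to one application of a listed rule, so the string is derivable from S.

Grammatical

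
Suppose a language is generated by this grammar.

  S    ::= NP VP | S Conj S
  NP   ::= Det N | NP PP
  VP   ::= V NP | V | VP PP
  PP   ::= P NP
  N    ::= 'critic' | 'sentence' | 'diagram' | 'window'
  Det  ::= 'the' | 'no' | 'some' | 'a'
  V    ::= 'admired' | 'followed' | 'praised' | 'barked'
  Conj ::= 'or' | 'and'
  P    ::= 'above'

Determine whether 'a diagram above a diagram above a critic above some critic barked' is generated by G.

[S [NP [NP [Det a] [N diagram]] [PP [P above] [NP [NP [Det a] [N diagram]] [PP [P above] [NP [NP [Det a] [N critic]] [PP [P above] [NP [Det some] [N critic]]]]]]]] [VP [V barked]]]
The bracketing above is licensed at every node by one of the given productions, with S at the root.

Grammatical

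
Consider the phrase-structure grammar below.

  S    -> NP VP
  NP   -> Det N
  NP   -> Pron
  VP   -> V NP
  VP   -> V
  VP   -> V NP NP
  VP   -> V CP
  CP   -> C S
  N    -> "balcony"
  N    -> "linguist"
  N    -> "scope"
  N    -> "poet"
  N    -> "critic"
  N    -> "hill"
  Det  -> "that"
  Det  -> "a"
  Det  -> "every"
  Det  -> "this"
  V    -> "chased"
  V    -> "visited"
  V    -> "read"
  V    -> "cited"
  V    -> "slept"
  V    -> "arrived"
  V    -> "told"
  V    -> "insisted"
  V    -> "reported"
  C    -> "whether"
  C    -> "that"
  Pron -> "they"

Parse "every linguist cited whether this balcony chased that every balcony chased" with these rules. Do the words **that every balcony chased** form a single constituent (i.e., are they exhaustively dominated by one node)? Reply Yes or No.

Yes

[S [NP [Det every] [N linguist]] [VP [V cited] [CP [C whether] [S [NP [Det this] [N balcony]] [VP [V chased] [CP [C that] [S [NP [Det every] [N balcony]] [VP [V chased]]]]]]]]]
The words 'that every balcony chased' are exhaustively dominated by a single CP node (built by CP → C S), so they form a constituent.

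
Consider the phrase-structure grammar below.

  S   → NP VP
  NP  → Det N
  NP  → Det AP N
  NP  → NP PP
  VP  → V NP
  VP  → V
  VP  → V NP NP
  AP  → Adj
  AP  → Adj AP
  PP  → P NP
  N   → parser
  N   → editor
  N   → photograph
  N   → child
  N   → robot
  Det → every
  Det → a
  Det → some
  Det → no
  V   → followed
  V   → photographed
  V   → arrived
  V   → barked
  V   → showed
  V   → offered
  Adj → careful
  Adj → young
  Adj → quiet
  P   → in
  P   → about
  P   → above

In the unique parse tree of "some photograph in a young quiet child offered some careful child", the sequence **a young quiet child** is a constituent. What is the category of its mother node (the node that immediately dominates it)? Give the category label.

[S [NP [NP [Det some] [N photograph]] [PP [P in] [NP [Det a] [AP [Adj young] [AP [Adj quiet]]] [N child]]]] [VP [V offered] [NP [Det some] [AP [Adj careful]] [N child]]]]
The span 'a young quiet child' is the NP node built by NP → Det AP N.
Its mother is the PP built by PP → P NP.

PP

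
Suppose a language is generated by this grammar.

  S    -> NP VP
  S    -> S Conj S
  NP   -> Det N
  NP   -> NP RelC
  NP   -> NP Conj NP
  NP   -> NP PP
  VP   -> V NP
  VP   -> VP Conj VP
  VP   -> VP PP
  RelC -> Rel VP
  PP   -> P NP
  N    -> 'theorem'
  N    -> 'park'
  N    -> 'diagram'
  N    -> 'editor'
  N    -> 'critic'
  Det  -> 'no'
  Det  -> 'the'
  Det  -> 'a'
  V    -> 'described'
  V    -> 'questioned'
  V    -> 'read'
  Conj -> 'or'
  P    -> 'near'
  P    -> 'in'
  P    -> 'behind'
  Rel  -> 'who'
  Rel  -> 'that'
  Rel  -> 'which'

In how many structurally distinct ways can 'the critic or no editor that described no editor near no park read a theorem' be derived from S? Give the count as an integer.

Two of the 7 distinct bracketings:
[S [NP [NP [NP [Det the] [N critic]] [Conj or] [NP [Det no] [N editor]]] [RelC [Rel that] [VP [V described] [NP [NP [Det no] [N editor]] [PP [P near] [NP [Det no] [N park]]]]]]] [VP [V read] [NP [Det a] [N theorem]]]]
[S [NP [NP [NP [Det the] [N critic]] [Conj or] [NP [Det no] [N editor]]] [RelC [Rel that] [VP [VP [V described] [NP [Det no] [N editor]]] [PP [P near] [NP [Det no] [N park]]]]]] [VP [V read] [NP [Det a] [N theorem]]]]
The difference turns on whether NP → NP PP is used at the relevant span, versus an alternative expansion of NP.

7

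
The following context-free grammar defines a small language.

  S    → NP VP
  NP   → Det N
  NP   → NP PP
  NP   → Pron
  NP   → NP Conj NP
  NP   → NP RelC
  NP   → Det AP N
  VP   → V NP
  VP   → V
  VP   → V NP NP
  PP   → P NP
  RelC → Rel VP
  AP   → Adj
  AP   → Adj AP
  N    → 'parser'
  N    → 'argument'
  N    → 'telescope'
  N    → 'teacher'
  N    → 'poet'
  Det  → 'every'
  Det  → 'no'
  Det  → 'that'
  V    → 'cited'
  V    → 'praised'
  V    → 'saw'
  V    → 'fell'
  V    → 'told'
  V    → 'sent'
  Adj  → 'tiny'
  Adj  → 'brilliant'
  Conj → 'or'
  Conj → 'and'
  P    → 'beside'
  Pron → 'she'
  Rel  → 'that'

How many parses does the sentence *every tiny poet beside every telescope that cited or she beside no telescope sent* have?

Two of the 7 distinct bracketings:
[S [NP [NP [Det every] [AP [Adj tiny]] [N poet]] [PP [P beside] [NP [NP [NP [NP [Det every] [N telescope]] [RelC [Rel that] [VP [V cited]]]] [Conj or] [NP [Pron she]]] [PP [P beside] [NP [Det no] [N telescope]]]]]] [VP [V sent]]]
[S [NP [NP [Det every] [AP [Adj tiny]] [N poet]] [PP [P beside] [NP [NP [NP [Det every] [N telescope]] [RelC [Rel that] [VP [V cited]]]] [Conj or] [NP [NP [Pron she]] [PP [P beside] [NP [Det no] [N telescope]]]]]]] [VP [V sent]]]
The trees differ in how a recursive rule is bracketed over the same span.

7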